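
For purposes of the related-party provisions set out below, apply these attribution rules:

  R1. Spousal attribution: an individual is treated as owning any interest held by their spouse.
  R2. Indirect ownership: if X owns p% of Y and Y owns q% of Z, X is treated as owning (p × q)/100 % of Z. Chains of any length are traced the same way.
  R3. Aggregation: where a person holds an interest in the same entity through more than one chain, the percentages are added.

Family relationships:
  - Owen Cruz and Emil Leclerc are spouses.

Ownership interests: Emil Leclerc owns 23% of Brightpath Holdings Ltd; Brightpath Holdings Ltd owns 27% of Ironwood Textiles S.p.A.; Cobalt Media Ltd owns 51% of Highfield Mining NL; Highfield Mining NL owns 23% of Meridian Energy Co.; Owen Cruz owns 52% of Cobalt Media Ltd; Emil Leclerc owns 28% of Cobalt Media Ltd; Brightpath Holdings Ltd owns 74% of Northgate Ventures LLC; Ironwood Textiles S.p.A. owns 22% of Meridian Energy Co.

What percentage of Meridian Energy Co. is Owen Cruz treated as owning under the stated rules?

By spousal attribution (R1), Owen Cruz is treated as also owning Emil Leclerc's interest in Cobalt Media Ltd, giving 52% + 28% = 80%.
By spousal attribution (R1), Owen Cruz is treated as owning Emil Leclerc's 23% interest in Brightpath Holdings Ltd.
Chain via Cobalt Media Ltd → Highfield Mining NL (R2): 80% × 51% × 23% = 9.384% of Meridian Energy Co.
Chain via Brightpath Holdings Ltd → Ironwood Textiles S.p.A. (R2): 23% × 27% × 22% = 1.3662% of Meridian Energy Co.
Aggregating (R3): 9.384% + 1.3662% = 10.7502%.

10.7502%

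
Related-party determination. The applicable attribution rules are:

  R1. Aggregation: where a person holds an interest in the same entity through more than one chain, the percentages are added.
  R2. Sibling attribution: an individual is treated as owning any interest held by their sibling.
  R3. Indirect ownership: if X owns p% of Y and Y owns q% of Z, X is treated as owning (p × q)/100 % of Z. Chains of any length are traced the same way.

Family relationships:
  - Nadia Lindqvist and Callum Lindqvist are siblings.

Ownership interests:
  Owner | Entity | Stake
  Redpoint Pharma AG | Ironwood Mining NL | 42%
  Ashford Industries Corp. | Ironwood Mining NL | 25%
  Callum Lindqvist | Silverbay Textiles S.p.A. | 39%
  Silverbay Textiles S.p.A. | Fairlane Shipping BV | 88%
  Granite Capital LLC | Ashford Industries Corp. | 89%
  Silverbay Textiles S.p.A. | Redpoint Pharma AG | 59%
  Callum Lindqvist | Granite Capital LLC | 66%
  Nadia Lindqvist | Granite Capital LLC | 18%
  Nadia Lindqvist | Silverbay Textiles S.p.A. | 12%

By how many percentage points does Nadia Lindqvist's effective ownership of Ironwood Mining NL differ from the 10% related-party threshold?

21.3278

By sibling attribution (R2), Nadia Lindqvist is treated as also owning Callum Lindqvist's interest in Granite Capital LLC, giving 18% + 66% = 84%.
By sibling attribution (R2), Nadia Lindqvist is treated as also owning Callum Lindqvist's interest in Silverbay Textiles S.p.A, giving 12% + 39% = 51%.
Chain via Granite Capital LLC → Ashford Industries Corp. (R3): 84% × 89% × 25% = 18.69% of Ironwood Mining NL.
Chain via Silverbay Textiles S.p.A. → Redpoint Pharma AG (R3): 51% × 59% × 42% = 12.6378% of Ironwood Mining NL.
Aggregating (R1): 18.69% + 12.6378% = 31.3278%.
31.3278% exceeds the 10% threshold by 21.3278 percentage points.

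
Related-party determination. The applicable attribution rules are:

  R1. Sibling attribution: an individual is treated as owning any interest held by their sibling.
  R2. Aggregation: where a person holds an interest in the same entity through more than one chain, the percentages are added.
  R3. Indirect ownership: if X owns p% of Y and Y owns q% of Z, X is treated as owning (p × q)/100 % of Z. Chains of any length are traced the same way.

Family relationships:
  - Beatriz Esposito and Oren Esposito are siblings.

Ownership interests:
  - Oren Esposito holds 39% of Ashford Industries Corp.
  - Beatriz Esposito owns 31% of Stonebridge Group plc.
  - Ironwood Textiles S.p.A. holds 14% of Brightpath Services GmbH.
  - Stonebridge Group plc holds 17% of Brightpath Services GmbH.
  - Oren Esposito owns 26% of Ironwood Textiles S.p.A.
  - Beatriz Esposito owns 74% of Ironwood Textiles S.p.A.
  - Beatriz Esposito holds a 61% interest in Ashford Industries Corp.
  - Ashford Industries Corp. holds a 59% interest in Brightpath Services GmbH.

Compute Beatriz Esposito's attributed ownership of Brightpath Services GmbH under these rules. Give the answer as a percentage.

By sibling attribution (R1), Beatriz Esposito is treated as also owning Oren Esposito's interest in Ashford Industries Corp, giving 61% + 39% = 100%.
By sibling attribution (R1), Beatriz Esposito is treated as also owning Oren Esposito's interest in Ironwood Textiles S.p.A, giving 74% + 26% = 100%.
Chain via Ashford Industries Corp. (R3): 100% × 59% = 59% of Brightpath Services GmbH.
Chain via Ironwood Textiles S.p.A. (R3): 100% × 14% = 14% of Brightpath Services GmbH.
Chain via Stonebridge Group plc (R3): 31% × 17% = 5.27% of Brightpath Services GmbH.
Aggregating (R2): 59% + 14% + 5.27% = 78.27%.

78.27%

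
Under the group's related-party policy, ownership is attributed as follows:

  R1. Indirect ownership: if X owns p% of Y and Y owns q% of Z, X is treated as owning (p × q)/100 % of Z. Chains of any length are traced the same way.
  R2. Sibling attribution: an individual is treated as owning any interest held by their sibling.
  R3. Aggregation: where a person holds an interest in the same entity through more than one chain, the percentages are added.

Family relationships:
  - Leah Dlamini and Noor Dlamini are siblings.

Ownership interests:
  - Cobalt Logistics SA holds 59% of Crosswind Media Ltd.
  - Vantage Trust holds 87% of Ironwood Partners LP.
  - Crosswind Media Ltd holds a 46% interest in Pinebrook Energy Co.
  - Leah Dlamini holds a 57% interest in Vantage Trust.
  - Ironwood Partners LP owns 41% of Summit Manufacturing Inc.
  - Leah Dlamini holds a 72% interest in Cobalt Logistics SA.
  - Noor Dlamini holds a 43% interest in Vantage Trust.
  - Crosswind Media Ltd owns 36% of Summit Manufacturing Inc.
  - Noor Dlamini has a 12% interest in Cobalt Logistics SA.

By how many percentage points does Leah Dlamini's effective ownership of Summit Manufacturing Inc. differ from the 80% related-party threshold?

By sibling attribution (R2), Leah Dlamini is treated as also owning Noor Dlamini's interest in Vantage Trust, giving 57% + 43% = 100%.
By sibling attribution (R2), Leah Dlamini is treated as also owning Noor Dlamini's interest in Cobalt Logistics SA, giving 72% + 12% = 84%.
Chain via Vantage Trust → Ironwood Partners LP (R1): 100% × 87% × 41% = 35.67% of Summit Manufacturing Inc.
Chain via Cobalt Logistics SA → Crosswind Media Ltd (R1): 84% × 59% × 36% = 17.8416% of Summit Manufacturing Inc.
Aggregating (R3): 35.67% + 17.8416% = 53.5116%.
53.5116% falls short of the 80% threshold by 26.4884 percentage points.

26.4884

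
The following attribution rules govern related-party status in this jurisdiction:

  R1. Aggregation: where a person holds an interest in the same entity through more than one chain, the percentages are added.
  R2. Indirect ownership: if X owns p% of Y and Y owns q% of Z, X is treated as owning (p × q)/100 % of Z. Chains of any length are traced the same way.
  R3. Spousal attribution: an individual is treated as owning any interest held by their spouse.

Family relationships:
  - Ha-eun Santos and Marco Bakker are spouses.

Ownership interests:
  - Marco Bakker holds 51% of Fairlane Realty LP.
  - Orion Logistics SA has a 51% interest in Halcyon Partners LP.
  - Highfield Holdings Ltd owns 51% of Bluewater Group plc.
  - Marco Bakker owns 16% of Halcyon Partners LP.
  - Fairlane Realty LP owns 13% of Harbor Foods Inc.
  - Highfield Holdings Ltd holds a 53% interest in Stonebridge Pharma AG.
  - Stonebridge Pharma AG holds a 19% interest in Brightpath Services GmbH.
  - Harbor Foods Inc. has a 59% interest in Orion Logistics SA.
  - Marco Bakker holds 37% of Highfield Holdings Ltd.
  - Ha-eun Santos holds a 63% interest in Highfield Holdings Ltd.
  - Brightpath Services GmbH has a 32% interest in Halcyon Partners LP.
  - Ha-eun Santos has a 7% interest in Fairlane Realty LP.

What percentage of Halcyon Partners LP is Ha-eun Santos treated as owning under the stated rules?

By spousal attribution (R3), Ha-eun Santos is treated as also owning Marco Bakker's interest in Highfield Holdings Ltd, giving 63% + 37% = 100%.
By spousal attribution (R3), Ha-eun Santos is treated as also owning Marco Bakker's interest in Fairlane Realty LP, giving 7% + 51% = 58%.
By spousal attribution (R3), Ha-eun Santos is treated as owning Marco Bakker's 16% interest in Halcyon Partners LP.
Chain via Highfield Holdings Ltd → Stonebridge Pharma AG → Brightpath Services GmbH (R2): 100% × 53% × 19% × 32% = 3.2224% of Halcyon Partners LP.
Chain via Fairlane Realty LP → Harbor Foods Inc. → Orion Logistics SA (R2): 58% × 13% × 59% × 51% = 2.268786% of Halcyon Partners LP.
Direct interest in Halcyon Partners LP: 16%.
Aggregating (R1): 3.2224% + 2.268786% + 16% = 21.491186%.

21.491186%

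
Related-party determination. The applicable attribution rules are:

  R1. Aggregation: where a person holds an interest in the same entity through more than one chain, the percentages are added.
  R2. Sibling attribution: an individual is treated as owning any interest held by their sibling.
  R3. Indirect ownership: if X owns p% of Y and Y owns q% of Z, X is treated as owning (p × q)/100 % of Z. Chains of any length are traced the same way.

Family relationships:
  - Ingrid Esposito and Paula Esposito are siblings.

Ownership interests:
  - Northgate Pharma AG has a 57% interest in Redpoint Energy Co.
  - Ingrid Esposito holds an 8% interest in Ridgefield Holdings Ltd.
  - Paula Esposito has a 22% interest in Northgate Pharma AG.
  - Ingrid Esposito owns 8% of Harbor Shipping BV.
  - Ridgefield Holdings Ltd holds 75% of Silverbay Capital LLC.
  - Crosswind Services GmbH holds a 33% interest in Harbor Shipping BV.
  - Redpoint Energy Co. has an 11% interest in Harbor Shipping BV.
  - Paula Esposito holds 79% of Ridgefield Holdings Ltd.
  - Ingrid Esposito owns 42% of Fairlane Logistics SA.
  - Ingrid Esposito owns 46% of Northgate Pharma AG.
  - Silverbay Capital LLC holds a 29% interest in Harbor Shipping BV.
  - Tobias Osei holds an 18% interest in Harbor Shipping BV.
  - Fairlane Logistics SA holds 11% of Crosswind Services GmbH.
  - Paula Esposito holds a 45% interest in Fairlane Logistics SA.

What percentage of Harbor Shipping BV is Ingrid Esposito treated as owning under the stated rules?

By sibling attribution (R2), Ingrid Esposito is treated as also owning Paula Esposito's interest in Northgate Pharma AG, giving 46% + 22% = 68%.
By sibling attribution (R2), Ingrid Esposito is treated as also owning Paula Esposito's interest in Fairlane Logistics SA, giving 42% + 45% = 87%.
By sibling attribution (R2), Ingrid Esposito is treated as also owning Paula Esposito's interest in Ridgefield Holdings Ltd, giving 8% + 79% = 87%.
Chain via Northgate Pharma AG → Redpoint Energy Co. (R3): 68% × 57% × 11% = 4.2636% of Harbor Shipping BV.
Chain via Fairlane Logistics SA → Crosswind Services GmbH (R3): 87% × 11% × 33% = 3.1581% of Harbor Shipping BV.
Chain via Ridgefield Holdings Ltd → Silverbay Capital LLC (R3): 87% × 75% × 29% = 18.9225% of Harbor Shipping BV.
Direct interest in Harbor Shipping BV: 8%.
Aggregating (R1): 4.2636% + 3.1581% + 18.9225% + 8% = 34.3442%.

34.3442%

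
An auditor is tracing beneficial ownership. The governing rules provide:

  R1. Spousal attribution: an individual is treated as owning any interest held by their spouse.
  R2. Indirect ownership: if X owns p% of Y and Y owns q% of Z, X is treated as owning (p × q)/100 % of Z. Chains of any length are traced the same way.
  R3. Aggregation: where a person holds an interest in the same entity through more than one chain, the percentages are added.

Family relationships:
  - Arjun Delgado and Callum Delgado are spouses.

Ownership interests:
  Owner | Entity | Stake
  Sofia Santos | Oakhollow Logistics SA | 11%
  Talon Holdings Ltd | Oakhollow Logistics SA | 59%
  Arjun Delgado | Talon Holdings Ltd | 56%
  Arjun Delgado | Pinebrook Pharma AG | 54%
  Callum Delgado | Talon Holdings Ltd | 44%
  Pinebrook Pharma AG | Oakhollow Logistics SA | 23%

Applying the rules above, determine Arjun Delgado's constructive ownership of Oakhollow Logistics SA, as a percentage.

By spousal attribution (R1), Arjun Delgado is treated as also owning Callum Delgado's interest in Talon Holdings Ltd, giving 56% + 44% = 100%.
Chain via Pinebrook Pharma AG (R2): 54% × 23% = 12.42% of Oakhollow Logistics SA.
Chain via Talon Holdings Ltd (R2): 100% × 59% = 59% of Oakhollow Logistics SA.
Aggregating (R3): 12.42% + 59% = 71.42%.

71.42%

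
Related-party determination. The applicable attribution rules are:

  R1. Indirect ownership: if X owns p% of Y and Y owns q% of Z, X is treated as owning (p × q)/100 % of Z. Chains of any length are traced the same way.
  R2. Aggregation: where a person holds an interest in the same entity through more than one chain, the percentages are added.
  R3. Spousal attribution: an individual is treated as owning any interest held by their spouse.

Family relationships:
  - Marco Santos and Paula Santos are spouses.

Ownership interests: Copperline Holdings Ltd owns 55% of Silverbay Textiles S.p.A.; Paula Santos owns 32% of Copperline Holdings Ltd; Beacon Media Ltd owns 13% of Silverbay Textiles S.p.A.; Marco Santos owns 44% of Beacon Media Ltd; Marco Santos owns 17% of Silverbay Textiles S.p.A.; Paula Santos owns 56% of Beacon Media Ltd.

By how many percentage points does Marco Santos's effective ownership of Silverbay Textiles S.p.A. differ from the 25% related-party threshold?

By spousal attribution (R3), Marco Santos is treated as also owning Paula Santos's interest in Beacon Media Ltd, giving 44% + 56% = 100%.
By spousal attribution (R3), Marco Santos is treated as owning Paula Santos's 32% interest in Copperline Holdings Ltd.
Chain via Beacon Media Ltd (R1): 100% × 13% = 13% of Silverbay Textiles S.p.A.
Direct interest in Silverbay Textiles S.p.A: 17%.
Chain via Copperline Holdings Ltd (R1): 32% × 55% = 17.6% of Silverbay Textiles S.p.A.
Aggregating (R2): 13% + 17% + 17.6% = 47.6%.
47.6% exceeds the 25% threshold by 22.6 percentage points.

22.6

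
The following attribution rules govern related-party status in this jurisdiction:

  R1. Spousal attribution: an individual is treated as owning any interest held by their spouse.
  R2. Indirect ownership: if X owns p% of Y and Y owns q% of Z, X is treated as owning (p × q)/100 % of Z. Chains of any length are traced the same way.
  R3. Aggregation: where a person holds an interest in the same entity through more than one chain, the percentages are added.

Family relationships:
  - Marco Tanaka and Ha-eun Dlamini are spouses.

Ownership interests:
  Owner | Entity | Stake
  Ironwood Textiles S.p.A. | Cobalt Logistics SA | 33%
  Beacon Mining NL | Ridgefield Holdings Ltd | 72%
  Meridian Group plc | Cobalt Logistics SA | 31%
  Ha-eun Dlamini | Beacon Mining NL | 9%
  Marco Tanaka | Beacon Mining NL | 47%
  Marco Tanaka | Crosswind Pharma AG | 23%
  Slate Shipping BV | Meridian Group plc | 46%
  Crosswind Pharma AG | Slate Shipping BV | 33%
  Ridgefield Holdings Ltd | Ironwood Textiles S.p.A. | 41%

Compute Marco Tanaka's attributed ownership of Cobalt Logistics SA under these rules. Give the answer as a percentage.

By spousal attribution (R1), Marco Tanaka is treated as also owning Ha-eun Dlamini's interest in Beacon Mining NL, giving 47% + 9% = 56%.
Chain via Crosswind Pharma AG → Slate Shipping BV → Meridian Group plc (R2): 23% × 33% × 46% × 31% = 1.082334% of Cobalt Logistics SA.
Chain via Beacon Mining NL → Ridgefield Holdings Ltd → Ironwood Textiles S.p.A. (R2): 56% × 72% × 41% × 33% = 5.455296% of Cobalt Logistics SA.
Aggregating (R3): 1.082334% + 5.455296% = 6.53763%.

6.53763%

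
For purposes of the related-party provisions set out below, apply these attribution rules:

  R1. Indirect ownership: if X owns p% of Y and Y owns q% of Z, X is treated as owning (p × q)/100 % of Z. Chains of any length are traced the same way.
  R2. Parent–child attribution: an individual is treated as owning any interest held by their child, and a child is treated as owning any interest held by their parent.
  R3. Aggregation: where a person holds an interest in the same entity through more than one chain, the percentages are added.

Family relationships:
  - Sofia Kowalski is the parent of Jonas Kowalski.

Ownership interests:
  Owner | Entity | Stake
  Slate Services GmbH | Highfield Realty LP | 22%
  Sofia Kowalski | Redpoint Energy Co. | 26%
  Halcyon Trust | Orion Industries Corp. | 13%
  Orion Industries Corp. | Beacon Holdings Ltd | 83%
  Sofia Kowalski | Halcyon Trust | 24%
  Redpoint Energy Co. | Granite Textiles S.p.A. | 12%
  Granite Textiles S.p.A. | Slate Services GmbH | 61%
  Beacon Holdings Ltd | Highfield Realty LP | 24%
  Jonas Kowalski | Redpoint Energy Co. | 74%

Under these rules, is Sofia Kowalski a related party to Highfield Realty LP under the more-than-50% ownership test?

By parent–child attribution (R2), Sofia Kowalski is treated as also owning Jonas Kowalski's interest in Redpoint Energy Co, giving 26% + 74% = 100%.
Chain via Halcyon Trust → Orion Industries Corp. → Beacon Holdings Ltd (R1): 24% × 13% × 83% × 24% = 0.621504% of Highfield Realty LP.
Chain via Redpoint Energy Co. → Granite Textiles S.p.A. → Slate Services GmbH (R1): 100% × 12% × 61% × 22% = 1.6104% of Highfield Realty LP.
Aggregating (R3): 0.621504% + 1.6104% = 2.231904%.
2.231904% does not exceed the 50% threshold, so Sofia is not a related party to Highfield Realty LP.

No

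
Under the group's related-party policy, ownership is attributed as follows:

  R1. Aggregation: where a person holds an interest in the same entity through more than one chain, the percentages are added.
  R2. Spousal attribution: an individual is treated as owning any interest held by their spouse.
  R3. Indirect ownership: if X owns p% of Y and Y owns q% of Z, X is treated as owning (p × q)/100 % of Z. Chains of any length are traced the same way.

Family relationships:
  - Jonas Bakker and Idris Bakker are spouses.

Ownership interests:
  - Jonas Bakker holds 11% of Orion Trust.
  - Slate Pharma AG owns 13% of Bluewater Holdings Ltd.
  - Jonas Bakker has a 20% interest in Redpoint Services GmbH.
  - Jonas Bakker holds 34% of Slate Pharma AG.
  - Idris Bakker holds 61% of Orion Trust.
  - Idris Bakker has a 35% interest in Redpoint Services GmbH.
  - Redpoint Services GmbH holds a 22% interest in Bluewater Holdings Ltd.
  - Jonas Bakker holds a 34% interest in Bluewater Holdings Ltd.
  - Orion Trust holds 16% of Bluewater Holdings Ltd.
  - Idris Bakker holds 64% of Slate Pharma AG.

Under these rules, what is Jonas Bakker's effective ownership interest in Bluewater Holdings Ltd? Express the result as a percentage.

70.36%

By spousal attribution (R2), Jonas Bakker is treated as also owning Idris Bakker's interest in Slate Pharma AG, giving 34% + 64% = 98%.
By spousal attribution (R2), Jonas Bakker is treated as also owning Idris Bakker's interest in Orion Trust, giving 11% + 61% = 72%.
By spousal attribution (R2), Jonas Bakker is treated as also owning Idris Bakker's interest in Redpoint Services GmbH, giving 20% + 35% = 55%.
Chain via Slate Pharma AG (R3): 98% × 13% = 12.74% of Bluewater Holdings Ltd.
Chain via Orion Trust (R3): 72% × 16% = 11.52% of Bluewater Holdings Ltd.
Chain via Redpoint Services GmbH (R3): 55% × 22% = 12.1% of Bluewater Holdings Ltd.
Direct interest in Bluewater Holdings Ltd: 34%.
Aggregating (R1): 12.74% + 11.52% + 12.1% + 34% = 70.36%.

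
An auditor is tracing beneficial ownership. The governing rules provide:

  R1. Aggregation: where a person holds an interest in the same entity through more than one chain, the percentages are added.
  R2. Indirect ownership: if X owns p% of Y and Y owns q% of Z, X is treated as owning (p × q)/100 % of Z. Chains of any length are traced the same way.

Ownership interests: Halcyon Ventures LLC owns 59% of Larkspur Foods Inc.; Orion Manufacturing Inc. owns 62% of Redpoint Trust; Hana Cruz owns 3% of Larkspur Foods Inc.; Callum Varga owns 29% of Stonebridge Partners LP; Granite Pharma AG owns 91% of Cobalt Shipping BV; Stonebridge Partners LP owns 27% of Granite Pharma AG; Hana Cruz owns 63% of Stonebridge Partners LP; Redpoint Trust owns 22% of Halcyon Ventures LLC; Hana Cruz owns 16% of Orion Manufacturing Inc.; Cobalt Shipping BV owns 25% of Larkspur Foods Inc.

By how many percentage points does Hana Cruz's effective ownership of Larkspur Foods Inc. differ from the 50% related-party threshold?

Chain via Stonebridge Partners LP → Granite Pharma AG → Cobalt Shipping BV (R2): 63% × 27% × 91% × 25% = 3.869775% of Larkspur Foods Inc.
Chain via Orion Manufacturing Inc. → Redpoint Trust → Halcyon Ventures LLC (R2): 16% × 62% × 22% × 59% = 1.287616% of Larkspur Foods Inc.
Direct interest in Larkspur Foods Inc: 3%.
Aggregating (R1): 3.869775% + 1.287616% + 3% = 8.157391%.
8.157391% falls short of the 50% threshold by 41.842609 percentage points.

41.842609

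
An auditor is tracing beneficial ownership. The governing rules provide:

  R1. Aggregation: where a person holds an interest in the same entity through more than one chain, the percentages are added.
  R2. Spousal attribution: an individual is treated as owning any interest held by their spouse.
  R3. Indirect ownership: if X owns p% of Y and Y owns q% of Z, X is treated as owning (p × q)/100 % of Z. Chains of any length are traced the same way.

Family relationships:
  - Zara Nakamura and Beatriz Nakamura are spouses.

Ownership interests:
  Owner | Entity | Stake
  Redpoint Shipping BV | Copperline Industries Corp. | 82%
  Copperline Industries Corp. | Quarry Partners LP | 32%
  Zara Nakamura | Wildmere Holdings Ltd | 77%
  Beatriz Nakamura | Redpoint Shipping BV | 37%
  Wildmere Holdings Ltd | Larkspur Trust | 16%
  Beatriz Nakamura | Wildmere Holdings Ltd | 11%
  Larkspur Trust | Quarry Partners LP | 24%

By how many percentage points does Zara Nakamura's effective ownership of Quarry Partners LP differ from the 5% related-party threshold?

By spousal attribution (R2), Zara Nakamura is treated as also owning Beatriz Nakamura's interest in Wildmere Holdings Ltd, giving 77% + 11% = 88%.
By spousal attribution (R2), Zara Nakamura is treated as owning Beatriz Nakamura's 37% interest in Redpoint Shipping BV.
Chain via Wildmere Holdings Ltd → Larkspur Trust (R3): 88% × 16% × 24% = 3.3792% of Quarry Partners LP.
Chain via Redpoint Shipping BV → Copperline Industries Corp. (R3): 37% × 82% × 32% = 9.7088% of Quarry Partners LP.
Aggregating (R1): 3.3792% + 9.7088% = 13.088%.
13.088% exceeds the 5% threshold by 8.088 percentage points.

8.088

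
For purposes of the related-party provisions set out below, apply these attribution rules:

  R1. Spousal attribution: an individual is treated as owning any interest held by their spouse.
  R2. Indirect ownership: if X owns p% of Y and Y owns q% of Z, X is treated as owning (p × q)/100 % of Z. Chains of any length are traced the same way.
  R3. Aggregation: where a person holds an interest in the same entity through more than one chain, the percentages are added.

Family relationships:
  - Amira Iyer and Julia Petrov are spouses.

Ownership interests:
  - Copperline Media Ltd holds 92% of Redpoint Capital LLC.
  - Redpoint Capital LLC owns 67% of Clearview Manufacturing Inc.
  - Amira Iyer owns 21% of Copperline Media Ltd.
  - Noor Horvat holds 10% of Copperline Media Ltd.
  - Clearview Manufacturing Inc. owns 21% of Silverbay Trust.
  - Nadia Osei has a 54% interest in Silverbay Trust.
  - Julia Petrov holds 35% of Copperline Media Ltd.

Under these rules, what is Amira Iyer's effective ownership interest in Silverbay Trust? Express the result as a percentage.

By spousal attribution (R1), Amira Iyer is treated as also owning Julia Petrov's interest in Copperline Media Ltd, giving 21% + 35% = 56%.
Chain via Copperline Media Ltd → Redpoint Capital LLC → Clearview Manufacturing Inc. (R2): 56% × 92% × 67% × 21% = 7.248864% of Silverbay Trust.

7.248864%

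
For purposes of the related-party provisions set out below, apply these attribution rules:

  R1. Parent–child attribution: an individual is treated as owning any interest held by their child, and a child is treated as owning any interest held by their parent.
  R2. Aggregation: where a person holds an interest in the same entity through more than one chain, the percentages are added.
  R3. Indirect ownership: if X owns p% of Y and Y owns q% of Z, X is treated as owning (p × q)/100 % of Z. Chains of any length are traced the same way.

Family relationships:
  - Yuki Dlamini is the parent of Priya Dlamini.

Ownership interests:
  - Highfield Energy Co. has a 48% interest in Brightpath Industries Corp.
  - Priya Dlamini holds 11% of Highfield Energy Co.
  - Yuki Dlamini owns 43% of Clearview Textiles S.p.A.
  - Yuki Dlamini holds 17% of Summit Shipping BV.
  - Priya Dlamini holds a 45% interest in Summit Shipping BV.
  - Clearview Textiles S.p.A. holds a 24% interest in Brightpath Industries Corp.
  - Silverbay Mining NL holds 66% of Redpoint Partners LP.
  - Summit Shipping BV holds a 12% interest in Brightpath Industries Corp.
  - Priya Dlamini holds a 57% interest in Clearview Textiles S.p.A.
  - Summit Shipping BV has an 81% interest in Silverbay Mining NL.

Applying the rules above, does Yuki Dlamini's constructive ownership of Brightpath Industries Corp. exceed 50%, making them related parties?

No

By parent–child attribution (R1), Yuki Dlamini is treated as also owning Priya Dlamini's interest in Summit Shipping BV, giving 17% + 45% = 62%.
By parent–child attribution (R1), Yuki Dlamini is treated as also owning Priya Dlamini's interest in Clearview Textiles S.p.A, giving 43% + 57% = 100%.
By parent–child attribution (R1), Yuki Dlamini is treated as owning Priya Dlamini's 11% interest in Highfield Energy Co.
Chain via Summit Shipping BV (R3): 62% × 12% = 7.44% of Brightpath Industries Corp.
Chain via Clearview Textiles S.p.A. (R3): 100% × 24% = 24% of Brightpath Industries Corp.
Chain via Highfield Energy Co. (R3): 11% × 48% = 5.28% of Brightpath Industries Corp.
Aggregating (R2): 7.44% + 24% + 5.28% = 36.72%.
36.72% does not exceed the 50% threshold, so Yuki is not a related party to Brightpath Industries Corp.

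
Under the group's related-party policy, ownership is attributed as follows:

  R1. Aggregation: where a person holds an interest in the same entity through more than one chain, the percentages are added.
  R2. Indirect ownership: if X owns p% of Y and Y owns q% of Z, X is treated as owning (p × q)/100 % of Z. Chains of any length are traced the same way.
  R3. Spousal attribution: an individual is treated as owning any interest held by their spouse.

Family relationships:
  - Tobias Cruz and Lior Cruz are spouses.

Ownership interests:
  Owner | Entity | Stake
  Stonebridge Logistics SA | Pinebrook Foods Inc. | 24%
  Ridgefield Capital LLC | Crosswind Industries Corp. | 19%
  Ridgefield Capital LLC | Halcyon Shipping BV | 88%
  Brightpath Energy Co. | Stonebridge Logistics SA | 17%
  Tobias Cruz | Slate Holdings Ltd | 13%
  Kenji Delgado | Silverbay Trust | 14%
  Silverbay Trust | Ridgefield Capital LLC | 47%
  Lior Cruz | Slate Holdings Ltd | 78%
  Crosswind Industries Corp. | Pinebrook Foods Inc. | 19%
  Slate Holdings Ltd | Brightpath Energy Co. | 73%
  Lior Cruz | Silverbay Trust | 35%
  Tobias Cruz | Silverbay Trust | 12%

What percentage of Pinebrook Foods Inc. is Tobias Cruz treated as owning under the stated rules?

By spousal attribution (R3), Tobias Cruz is treated as also owning Lior Cruz's interest in Slate Holdings Ltd, giving 13% + 78% = 91%.
By spousal attribution (R3), Tobias Cruz is treated as also owning Lior Cruz's interest in Silverbay Trust, giving 12% + 35% = 47%.
Chain via Slate Holdings Ltd → Brightpath Energy Co. → Stonebridge Logistics SA (R2): 91% × 73% × 17% × 24% = 2.710344% of Pinebrook Foods Inc.
Chain via Silverbay Trust → Ridgefield Capital LLC → Crosswind Industries Corp. (R2): 47% × 47% × 19% × 19% = 0.797449% of Pinebrook Foods Inc.
Aggregating (R1): 2.710344% + 0.797449% = 3.507793%.

3.507793%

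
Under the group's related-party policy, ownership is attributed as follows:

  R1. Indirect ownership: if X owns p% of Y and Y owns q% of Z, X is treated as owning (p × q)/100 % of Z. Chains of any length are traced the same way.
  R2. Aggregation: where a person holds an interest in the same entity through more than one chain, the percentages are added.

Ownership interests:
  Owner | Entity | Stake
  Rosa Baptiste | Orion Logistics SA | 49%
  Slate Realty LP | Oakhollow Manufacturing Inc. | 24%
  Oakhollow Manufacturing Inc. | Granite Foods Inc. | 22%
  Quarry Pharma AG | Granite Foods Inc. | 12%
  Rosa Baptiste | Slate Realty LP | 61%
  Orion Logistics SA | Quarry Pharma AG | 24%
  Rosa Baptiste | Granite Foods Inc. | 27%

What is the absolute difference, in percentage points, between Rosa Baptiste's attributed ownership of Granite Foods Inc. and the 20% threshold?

Chain via Slate Realty LP → Oakhollow Manufacturing Inc. (R1): 61% × 24% × 22% = 3.2208% of Granite Foods Inc.
Chain via Orion Logistics SA → Quarry Pharma AG (R1): 49% × 24% × 12% = 1.4112% of Granite Foods Inc.
Direct interest in Granite Foods Inc: 27%.
Aggregating (R2): 3.2208% + 1.4112% + 27% = 31.632%.
31.632% exceeds the 20% threshold by 11.632 percentage points.

11.632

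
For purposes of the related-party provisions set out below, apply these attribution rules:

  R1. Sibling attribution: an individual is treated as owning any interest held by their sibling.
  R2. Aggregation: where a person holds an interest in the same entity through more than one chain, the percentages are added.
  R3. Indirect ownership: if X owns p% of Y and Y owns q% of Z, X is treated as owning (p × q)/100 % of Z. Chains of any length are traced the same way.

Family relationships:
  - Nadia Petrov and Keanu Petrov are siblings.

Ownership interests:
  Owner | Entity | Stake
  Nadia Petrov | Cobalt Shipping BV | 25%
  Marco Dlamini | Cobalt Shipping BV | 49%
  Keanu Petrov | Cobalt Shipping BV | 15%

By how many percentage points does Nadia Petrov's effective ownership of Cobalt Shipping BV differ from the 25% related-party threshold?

15

By sibling attribution (R1), Nadia Petrov is treated as also owning Keanu Petrov's interest in Cobalt Shipping BV, giving 25% + 15% = 40%.
Direct interest in Cobalt Shipping BV: 40%.
40% exceeds the 25% threshold by 15 percentage points.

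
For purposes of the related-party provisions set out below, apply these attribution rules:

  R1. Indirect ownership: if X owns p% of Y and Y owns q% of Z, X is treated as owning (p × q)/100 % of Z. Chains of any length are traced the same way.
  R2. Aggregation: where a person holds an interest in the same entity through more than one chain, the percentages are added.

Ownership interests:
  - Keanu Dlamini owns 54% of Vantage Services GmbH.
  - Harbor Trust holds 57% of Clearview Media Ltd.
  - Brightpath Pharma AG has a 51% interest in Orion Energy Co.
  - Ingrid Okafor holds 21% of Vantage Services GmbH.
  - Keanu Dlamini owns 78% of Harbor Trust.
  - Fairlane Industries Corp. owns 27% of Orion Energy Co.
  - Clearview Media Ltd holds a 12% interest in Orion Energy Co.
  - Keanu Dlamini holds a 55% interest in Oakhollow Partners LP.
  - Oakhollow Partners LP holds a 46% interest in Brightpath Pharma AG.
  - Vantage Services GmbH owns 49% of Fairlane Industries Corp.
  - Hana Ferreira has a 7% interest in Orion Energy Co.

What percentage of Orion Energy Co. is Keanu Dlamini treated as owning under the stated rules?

Chain via Vantage Services GmbH → Fairlane Industries Corp. (R1): 54% × 49% × 27% = 7.1442% of Orion Energy Co.
Chain via Oakhollow Partners LP → Brightpath Pharma AG (R1): 55% × 46% × 51% = 12.903% of Orion Energy Co.
Chain via Harbor Trust → Clearview Media Ltd (R1): 78% × 57% × 12% = 5.3352% of Orion Energy Co.
Aggregating (R2): 7.1442% + 12.903% + 5.3352% = 25.3824%.

25.3824%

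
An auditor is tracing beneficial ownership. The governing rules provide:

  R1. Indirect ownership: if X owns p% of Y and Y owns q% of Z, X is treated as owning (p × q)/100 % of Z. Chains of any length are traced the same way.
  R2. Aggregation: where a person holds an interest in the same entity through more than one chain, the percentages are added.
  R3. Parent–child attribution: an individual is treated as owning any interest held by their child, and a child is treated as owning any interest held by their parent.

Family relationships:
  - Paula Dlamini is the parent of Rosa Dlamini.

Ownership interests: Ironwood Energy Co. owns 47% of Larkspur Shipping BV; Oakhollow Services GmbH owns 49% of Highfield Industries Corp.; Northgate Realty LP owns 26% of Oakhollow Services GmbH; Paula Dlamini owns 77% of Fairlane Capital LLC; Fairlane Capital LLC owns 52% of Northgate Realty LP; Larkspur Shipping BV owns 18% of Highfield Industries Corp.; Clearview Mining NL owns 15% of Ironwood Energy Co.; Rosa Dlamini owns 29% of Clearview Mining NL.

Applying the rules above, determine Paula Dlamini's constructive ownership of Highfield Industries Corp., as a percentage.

By parent–child attribution (R3), Paula Dlamini is treated as owning Rosa Dlamini's 29% interest in Clearview Mining NL.
Chain via Fairlane Capital LLC → Northgate Realty LP → Oakhollow Services GmbH (R1): 77% × 52% × 26% × 49% = 5.101096% of Highfield Industries Corp.
Chain via Clearview Mining NL → Ironwood Energy Co. → Larkspur Shipping BV (R1): 29% × 15% × 47% × 18% = 0.36801% of Highfield Industries Corp.
Aggregating (R2): 5.101096% + 0.36801% = 5.469106%.

5.469106%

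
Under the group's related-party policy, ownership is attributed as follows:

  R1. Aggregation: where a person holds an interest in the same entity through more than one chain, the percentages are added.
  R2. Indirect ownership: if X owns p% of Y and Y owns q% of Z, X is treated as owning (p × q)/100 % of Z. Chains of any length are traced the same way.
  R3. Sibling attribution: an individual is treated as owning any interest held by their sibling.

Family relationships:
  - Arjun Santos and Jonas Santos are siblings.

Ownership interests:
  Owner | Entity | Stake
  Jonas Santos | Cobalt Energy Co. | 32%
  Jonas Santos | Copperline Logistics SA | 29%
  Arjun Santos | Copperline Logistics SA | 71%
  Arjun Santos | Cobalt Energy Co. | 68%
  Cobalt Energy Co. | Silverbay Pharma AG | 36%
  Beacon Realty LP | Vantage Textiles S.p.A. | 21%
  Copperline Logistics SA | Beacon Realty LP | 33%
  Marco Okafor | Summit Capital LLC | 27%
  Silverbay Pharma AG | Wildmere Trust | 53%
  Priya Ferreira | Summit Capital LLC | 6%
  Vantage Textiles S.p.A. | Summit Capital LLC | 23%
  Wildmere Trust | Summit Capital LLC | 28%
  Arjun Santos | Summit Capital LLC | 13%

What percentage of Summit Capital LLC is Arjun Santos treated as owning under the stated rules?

19.9363%

By sibling attribution (R3), Arjun Santos is treated as also owning Jonas Santos's interest in Cobalt Energy Co, giving 68% + 32% = 100%.
By sibling attribution (R3), Arjun Santos is treated as also owning Jonas Santos's interest in Copperline Logistics SA, giving 71% + 29% = 100%.
Chain via Cobalt Energy Co. → Silverbay Pharma AG → Wildmere Trust (R2): 100% × 36% × 53% × 28% = 5.3424% of Summit Capital LLC.
Chain via Copperline Logistics SA → Beacon Realty LP → Vantage Textiles S.p.A. (R2): 100% × 33% × 21% × 23% = 1.5939% of Summit Capital LLC.
Direct interest in Summit Capital LLC: 13%.
Aggregating (R1): 5.3424% + 1.5939% + 13% = 19.9363%.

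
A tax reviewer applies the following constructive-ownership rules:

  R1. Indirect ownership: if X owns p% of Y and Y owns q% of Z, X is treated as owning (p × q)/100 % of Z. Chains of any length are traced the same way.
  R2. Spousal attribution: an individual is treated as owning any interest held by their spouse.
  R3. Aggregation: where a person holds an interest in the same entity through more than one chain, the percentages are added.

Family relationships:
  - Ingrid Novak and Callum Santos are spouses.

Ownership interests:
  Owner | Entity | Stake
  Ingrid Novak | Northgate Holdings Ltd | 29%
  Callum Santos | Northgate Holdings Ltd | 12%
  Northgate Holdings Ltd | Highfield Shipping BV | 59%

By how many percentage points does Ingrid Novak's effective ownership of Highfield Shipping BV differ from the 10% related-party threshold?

14.19

By spousal attribution (R2), Ingrid Novak is treated as also owning Callum Santos's interest in Northgate Holdings Ltd, giving 29% + 12% = 41%.
Chain via Northgate Holdings Ltd (R1): 41% × 59% = 24.19% of Highfield Shipping BV.
24.19% exceeds the 10% threshold by 14.19 percentage points.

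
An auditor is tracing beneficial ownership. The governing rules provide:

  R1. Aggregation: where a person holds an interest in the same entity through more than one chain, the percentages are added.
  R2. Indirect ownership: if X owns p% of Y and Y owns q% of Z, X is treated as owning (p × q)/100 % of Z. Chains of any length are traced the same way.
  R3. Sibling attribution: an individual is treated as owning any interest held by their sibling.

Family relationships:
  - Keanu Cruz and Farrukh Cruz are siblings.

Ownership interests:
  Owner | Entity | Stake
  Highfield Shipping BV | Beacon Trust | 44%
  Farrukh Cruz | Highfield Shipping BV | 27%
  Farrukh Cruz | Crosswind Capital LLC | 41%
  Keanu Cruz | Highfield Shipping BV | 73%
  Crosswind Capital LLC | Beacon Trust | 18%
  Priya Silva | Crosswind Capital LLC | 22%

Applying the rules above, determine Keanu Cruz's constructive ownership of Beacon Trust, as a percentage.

By sibling attribution (R3), Keanu Cruz is treated as also owning Farrukh Cruz's interest in Highfield Shipping BV, giving 73% + 27% = 100%.
By sibling attribution (R3), Keanu Cruz is treated as owning Farrukh Cruz's 41% interest in Crosswind Capital LLC.
Chain via Highfield Shipping BV (R2): 100% × 44% = 44% of Beacon Trust.
Chain via Crosswind Capital LLC (R2): 41% × 18% = 7.38% of Beacon Trust.
Aggregating (R1): 44% + 7.38% = 51.38%.

51.38%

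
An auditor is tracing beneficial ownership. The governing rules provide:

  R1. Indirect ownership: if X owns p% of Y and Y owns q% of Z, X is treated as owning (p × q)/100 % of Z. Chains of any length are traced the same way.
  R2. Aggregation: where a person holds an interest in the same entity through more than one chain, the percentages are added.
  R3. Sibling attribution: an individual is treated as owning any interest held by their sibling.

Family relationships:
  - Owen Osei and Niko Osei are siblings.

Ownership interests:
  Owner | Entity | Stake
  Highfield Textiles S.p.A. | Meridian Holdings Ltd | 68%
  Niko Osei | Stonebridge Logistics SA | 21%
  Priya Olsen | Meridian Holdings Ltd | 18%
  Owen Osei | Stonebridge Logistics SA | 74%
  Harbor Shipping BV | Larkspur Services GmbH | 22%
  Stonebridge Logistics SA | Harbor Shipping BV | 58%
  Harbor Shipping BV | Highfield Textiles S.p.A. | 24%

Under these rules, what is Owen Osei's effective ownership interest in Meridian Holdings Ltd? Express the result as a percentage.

By sibling attribution (R3), Owen Osei is treated as also owning Niko Osei's interest in Stonebridge Logistics SA, giving 74% + 21% = 95%.
Chain via Stonebridge Logistics SA → Harbor Shipping BV → Highfield Textiles S.p.A. (R1): 95% × 58% × 24% × 68% = 8.99232% of Meridian Holdings Ltd.

8.99232%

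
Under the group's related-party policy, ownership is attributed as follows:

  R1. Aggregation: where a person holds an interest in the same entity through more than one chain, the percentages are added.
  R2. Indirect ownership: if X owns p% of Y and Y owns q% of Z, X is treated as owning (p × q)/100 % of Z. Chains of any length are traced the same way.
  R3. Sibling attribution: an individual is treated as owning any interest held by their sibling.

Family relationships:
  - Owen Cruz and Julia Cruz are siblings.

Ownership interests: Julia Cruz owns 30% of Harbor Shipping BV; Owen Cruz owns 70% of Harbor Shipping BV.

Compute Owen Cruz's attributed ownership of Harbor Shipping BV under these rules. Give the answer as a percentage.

100%

By sibling attribution (R3), Owen Cruz is treated as also owning Julia Cruz's interest in Harbor Shipping BV, giving 70% + 30% = 100%.
Direct interest in Harbor Shipping BV: 100%.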